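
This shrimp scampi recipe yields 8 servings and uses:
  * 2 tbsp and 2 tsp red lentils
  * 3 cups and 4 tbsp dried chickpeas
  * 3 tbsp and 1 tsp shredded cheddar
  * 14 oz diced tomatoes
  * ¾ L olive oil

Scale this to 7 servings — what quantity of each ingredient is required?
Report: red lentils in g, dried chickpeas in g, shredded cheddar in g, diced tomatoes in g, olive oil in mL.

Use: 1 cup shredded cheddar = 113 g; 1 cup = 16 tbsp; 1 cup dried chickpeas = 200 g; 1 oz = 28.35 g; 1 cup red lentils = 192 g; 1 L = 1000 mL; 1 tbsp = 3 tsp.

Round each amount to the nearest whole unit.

Scaling factor: 7/8 = 0.875.
red lentils: (2 tbsp + 2 tsp = 8/3 tbsp) × 7/8 ÷ 16 tbsp/cup × 192 g/cup = 28 g
dried chickpeas: (3 cup + 4 tbsp = 3.25 cup) × 7/8 × 200 g/cup ≈ 569 g
shredded cheddar: (3 tbsp + 1 tsp = 10/3 tbsp) × 7/8 ÷ 16 tbsp/cup × 113 g/cup ≈ 21 g
diced tomatoes: 14 oz × 7/8 × 28.35 g/oz ≈ 347 g
olive oil: 0.75 L × 7/8 × 1000 mL/L ≈ 656 mL

red lentils: 28 g; dried chickpeas: 569 g; shredded cheddar: 21 g; diced tomatoes: 347 g; olive oil: 656 mL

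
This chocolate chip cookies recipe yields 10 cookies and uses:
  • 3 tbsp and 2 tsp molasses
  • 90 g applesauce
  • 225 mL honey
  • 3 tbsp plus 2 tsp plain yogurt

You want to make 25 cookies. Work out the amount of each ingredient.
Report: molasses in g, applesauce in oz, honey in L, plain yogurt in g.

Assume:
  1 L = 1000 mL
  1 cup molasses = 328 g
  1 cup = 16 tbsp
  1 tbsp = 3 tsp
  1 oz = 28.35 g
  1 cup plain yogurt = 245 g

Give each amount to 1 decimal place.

molasses: 187.9 g; applesauce: 7.9 oz; honey: 0.6 L; plain yogurt: 140.4 g

Scaling factor: 25/10 = 5/2 = 2.5.
molasses: (3 tbsp + 2 tsp = 11/3 tbsp) × 5/2 ÷ 16 tbsp/cup × 328 g/cup ≈ 187.9 g
applesauce: 90 g × 5/2 ÷ 28.35 g/oz ≈ 7.9 oz
honey: 225 mL × 5/2 ÷ 1000 mL/L ≈ 0.6 L
plain yogurt: (3 tbsp + 2 tsp = 11/3 tbsp) × 5/2 ÷ 16 tbsp/cup × 245 g/cup ≈ 140.4 g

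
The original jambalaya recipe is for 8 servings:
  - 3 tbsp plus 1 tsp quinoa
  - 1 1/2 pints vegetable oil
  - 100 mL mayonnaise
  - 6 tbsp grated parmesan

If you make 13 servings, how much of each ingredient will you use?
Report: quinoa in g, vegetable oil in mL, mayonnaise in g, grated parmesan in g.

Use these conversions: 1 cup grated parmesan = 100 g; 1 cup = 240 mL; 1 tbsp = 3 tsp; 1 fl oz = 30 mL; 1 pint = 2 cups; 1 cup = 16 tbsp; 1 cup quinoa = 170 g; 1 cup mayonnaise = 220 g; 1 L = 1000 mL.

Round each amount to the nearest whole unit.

quinoa: 58 g; vegetable oil: 1170 mL; mayonnaise: 149 g; grated parmesan: 61 g

Scaling factor: 13/8 = 1.625.
quinoa: (3 tbsp + 1 tsp = 10/3 tbsp) × 13/8 ÷ 16 tbsp/cup × 170 g/cup ≈ 58 g
vegetable oil: 1.5 pint × 13/8 × 2 cup/pint × 240 mL/cup = 1170 mL
mayonnaise: 100 mL × 13/8 ÷ 240 mL/cup × 220 g/cup ≈ 149 g
grated parmesan: 6 tbsp × 13/8 ÷ 16 tbsp/cup × 100 g/cup ≈ 61 g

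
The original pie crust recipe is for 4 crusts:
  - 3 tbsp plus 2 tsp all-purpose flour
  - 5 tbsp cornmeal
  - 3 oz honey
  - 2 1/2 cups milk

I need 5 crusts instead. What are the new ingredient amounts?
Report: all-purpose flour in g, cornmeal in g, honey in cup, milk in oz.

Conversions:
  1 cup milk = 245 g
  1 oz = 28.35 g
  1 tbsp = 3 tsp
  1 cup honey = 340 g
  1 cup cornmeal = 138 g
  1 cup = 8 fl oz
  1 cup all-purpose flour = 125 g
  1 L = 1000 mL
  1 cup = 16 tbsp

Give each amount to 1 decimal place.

Scaling factor: 5/4 = 1.25.
all-purpose flour: (3 tbsp + 2 tsp = 11/3 tbsp) × 5/4 ÷ 16 tbsp/cup × 125 g/cup ≈ 35.8 g
cornmeal: 5 tbsp × 5/4 ÷ 16 tbsp/cup × 138 g/cup ≈ 53.9 g
honey: 3 oz × 5/4 × 28.35 g/oz ÷ 340 g/cup ≈ 0.3 cup
milk: 2.5 cup × 5/4 × 245 g/cup ÷ 28.35 g/oz ≈ 27.0 oz

all-purpose flour: 35.8 g; cornmeal: 53.9 g; honey: 0.3 cup; milk: 27.0 oz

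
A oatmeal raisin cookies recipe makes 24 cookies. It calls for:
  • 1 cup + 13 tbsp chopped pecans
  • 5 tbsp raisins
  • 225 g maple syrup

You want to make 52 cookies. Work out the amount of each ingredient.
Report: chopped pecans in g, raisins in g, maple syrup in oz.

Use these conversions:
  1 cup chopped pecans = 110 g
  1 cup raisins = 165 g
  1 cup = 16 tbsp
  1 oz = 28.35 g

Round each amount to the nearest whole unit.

Scaling factor: 52/24 = 13/6.
chopped pecans: (1 cup + 13 tbsp = 1.8125 cup) × 13/6 × 110 g/cup ≈ 432 g
raisins: 5 tbsp × 13/6 ÷ 16 tbsp/cup × 165 g/cup ≈ 112 g
maple syrup: 225 g × 13/6 ÷ 28.35 g/oz ≈ 17 oz

chopped pecans: 432 g; raisins: 112 g; maple syrup: 17 oz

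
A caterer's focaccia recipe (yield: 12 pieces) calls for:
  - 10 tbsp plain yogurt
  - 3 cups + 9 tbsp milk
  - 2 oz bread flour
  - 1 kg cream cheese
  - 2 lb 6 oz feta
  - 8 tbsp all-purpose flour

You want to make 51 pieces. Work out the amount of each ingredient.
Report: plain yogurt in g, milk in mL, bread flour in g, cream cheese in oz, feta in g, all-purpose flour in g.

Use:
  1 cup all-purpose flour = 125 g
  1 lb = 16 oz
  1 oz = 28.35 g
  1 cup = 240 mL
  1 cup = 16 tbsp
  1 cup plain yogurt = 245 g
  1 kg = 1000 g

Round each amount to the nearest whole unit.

plain yogurt: 651 g; milk: 3634 mL; bread flour: 241 g; cream cheese: 150 oz; feta: 4579 g; all-purpose flour: 266 g

Scaling factor: 51/12 = 17/4 = 4.25.
plain yogurt: 10 tbsp × 17/4 ÷ 16 tbsp/cup × 245 g/cup ≈ 651 g
milk: (3 cup + 9 tbsp = 3.5625 cup) × 17/4 × 240 mL/cup ≈ 3634 mL
bread flour: 2 oz × 17/4 × 28.35 g/oz ≈ 241 g
cream cheese: 1 kg × 17/4 × 1000 g/kg ÷ 28.35 g/oz ≈ 150 oz
feta: (2 lb + 6 oz = 2.375 lb) × 17/4 × 16 oz/lb × 28.35 g/oz ≈ 4579 g
all-purpose flour: 8 tbsp × 17/4 ÷ 16 tbsp/cup × 125 g/cup ≈ 266 g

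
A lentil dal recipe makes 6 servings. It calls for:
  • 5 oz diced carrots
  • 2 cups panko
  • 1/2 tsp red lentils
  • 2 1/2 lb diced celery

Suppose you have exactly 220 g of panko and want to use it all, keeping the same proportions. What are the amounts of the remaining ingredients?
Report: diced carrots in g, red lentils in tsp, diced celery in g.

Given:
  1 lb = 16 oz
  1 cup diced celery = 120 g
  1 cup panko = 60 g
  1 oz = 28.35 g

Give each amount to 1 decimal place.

diced carrots: 259.9 g; red lentils: 0.9 tsp; diced celery: 2079.0 g

The original recipe has 120 g of panko, so the scaling factor is 220 ÷ 120 = 11/6.
diced carrots: 5 oz × 11/6 × 28.35 g/oz ≈ 259.9 g
red lentils: 0.5 tsp × 11/6 ≈ 0.9 tsp
diced celery: 2.5 lb × 11/6 × 16 oz/lb × 28.35 g/oz = 2079.0 g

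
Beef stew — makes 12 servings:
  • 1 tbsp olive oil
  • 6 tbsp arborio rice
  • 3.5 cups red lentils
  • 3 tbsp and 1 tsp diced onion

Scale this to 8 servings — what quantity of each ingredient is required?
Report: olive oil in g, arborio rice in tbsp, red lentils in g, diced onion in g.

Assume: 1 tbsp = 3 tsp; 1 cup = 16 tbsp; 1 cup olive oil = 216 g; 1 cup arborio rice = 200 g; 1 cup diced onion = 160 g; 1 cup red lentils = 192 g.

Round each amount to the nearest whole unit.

olive oil: 9 g; arborio rice: 4 tbsp; red lentils: 448 g; diced onion: 22 g

Scaling factor: 8/12 = 2/3.
olive oil: 1 tbsp × 2/3 ÷ 16 tbsp/cup × 216 g/cup = 9 g
arborio rice: 6 tbsp × 2/3 = 4 tbsp
red lentils: 3.5 cup × 2/3 × 192 g/cup = 448 g
diced onion: (3 tbsp + 1 tsp = 10/3 tbsp) × 2/3 ÷ 16 tbsp/cup × 160 g/cup ≈ 22 g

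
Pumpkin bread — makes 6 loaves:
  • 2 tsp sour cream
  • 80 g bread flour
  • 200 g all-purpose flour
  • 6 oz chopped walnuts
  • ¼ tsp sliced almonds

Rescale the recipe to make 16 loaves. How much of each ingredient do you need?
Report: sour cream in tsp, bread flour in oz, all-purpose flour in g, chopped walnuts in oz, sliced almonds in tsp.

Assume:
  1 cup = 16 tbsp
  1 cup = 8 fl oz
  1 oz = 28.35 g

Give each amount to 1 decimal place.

sour cream: 5.3 tsp; bread flour: 7.5 oz; all-purpose flour: 533.3 g; chopped walnuts: 16.0 oz; sliced almonds: 0.7 tsp

Scaling factor: 16/6 = 8/3.
sour cream: 2 tsp × 8/3 ≈ 5.3 tsp
bread flour: 80 g × 8/3 ÷ 28.35 g/oz ≈ 7.5 oz
all-purpose flour: 200 g × 8/3 ≈ 533.3 g
chopped walnuts: 6 oz × 8/3 = 16.0 oz
sliced almonds: 0.25 tsp × 8/3 ≈ 0.7 tsp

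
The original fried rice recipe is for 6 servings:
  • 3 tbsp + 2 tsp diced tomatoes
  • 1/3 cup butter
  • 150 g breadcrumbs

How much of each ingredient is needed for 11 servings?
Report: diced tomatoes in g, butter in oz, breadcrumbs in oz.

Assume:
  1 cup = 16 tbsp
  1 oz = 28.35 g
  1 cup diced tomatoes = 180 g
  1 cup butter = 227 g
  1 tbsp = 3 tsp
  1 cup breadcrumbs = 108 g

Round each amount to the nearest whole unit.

diced tomatoes: 76 g; butter: 5 oz; breadcrumbs: 10 oz

Scaling factor: 11/6.
diced tomatoes: (3 tbsp + 2 tsp = 11/3 tbsp) × 11/6 ÷ 16 tbsp/cup × 180 g/cup ≈ 76 g
butter: 1/3 cup × 11/6 × 227 g/cup ÷ 28.35 g/oz ≈ 5 oz
breadcrumbs: 150 g × 11/6 ÷ 28.35 g/oz ≈ 10 oz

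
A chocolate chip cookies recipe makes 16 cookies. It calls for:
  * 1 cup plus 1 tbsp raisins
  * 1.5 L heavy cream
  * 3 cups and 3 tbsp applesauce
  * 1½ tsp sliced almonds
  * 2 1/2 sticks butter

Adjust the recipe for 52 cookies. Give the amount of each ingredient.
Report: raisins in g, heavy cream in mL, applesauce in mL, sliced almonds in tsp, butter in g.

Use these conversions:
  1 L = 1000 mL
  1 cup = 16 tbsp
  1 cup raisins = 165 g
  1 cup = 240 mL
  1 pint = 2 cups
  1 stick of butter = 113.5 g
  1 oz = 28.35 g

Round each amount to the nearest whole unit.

Scaling factor: 52/16 = 13/4 = 3.25.
raisins: (1 cup + 1 tbsp = 1.0625 cup) × 13/4 × 165 g/cup ≈ 570 g
heavy cream: 1.5 L × 13/4 × 1000 mL/L = 4875 mL
applesauce: (3 cup + 3 tbsp = 3.1875 cup) × 13/4 × 240 mL/cup ≈ 2486 mL
sliced almonds: 1.5 tsp × 13/4 ≈ 5 tsp
butter: 2.5 stick × 13/4 × 113.5 g/stick ≈ 922 g

raisins: 570 g; heavy cream: 4875 mL; applesauce: 2486 mL; sliced almonds: 5 tsp; butter: 922 g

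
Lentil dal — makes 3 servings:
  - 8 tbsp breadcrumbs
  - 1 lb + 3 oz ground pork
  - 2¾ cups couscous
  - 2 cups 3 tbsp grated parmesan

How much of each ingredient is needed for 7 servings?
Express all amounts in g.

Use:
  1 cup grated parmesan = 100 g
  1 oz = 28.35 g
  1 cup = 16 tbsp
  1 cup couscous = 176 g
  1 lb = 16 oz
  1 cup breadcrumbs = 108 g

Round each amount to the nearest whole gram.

breadcrumbs: 126 g; ground pork: 1257 g; couscous: 1129 g; grated parmesan: 510 g

Scaling factor: 7/3.
breadcrumbs: 8 tbsp × 7/3 ÷ 16 tbsp/cup × 108 g/cup = 126 g
ground pork: (1 lb + 3 oz = 1.1875 lb) × 7/3 × 16 oz/lb × 28.35 g/oz ≈ 1257 g
couscous: 2.75 cup × 7/3 × 176 g/cup ≈ 1129 g
grated parmesan: (2 cup + 3 tbsp = 2.1875 cup) × 7/3 × 100 g/cup ≈ 510 g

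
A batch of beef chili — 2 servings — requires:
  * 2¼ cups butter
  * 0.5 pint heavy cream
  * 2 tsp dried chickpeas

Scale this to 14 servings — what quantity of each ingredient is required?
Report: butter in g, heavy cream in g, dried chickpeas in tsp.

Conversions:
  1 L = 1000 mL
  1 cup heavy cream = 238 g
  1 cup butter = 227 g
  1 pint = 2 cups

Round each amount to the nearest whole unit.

Scaling factor: 14/2 = 7.
butter: 2.25 cup × 7 × 227 g/cup ≈ 3575 g
heavy cream: 0.5 pint × 7 × 2 cup/pint × 238 g/cup = 1666 g
dried chickpeas: 2 tsp × 7 = 14 tsp

butter: 3575 g; heavy cream: 1666 g; dried chickpeas: 14 tsp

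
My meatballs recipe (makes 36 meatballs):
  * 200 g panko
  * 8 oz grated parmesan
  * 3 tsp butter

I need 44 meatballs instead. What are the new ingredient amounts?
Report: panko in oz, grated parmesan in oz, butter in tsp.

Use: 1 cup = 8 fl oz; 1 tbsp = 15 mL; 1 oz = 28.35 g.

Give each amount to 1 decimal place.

Scaling factor: 44/36 = 11/9.
panko: 200 g × 11/9 ÷ 28.35 g/oz ≈ 8.6 oz
grated parmesan: 8 oz × 11/9 ≈ 9.8 oz
butter: 3 tsp × 11/9 ≈ 3.7 tsp

panko: 8.6 oz; grated parmesan: 9.8 oz; butter: 3.7 tsp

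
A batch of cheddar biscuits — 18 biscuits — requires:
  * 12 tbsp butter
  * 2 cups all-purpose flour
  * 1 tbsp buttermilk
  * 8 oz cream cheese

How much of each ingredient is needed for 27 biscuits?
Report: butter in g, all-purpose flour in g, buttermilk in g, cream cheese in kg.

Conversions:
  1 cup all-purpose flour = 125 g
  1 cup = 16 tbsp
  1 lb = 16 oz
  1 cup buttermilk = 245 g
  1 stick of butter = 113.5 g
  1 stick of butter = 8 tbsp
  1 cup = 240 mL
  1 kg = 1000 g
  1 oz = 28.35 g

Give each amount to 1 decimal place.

Scaling factor: 27/18 = 3/2 = 1.5.
butter: 12 tbsp × 3/2 ÷ 8 tbsp/stick × 113.5 g/stick ≈ 255.4 g
all-purpose flour: 2 cup × 3/2 × 125 g/cup = 375.0 g
buttermilk: 1 tbsp × 3/2 ÷ 16 tbsp/cup × 245 g/cup ≈ 23.0 g
cream cheese: 8 oz × 3/2 × 28.35 g/oz ÷ 1000 g/kg ≈ 0.3 kg

butter: 255.4 g; all-purpose flour: 375.0 g; buttermilk: 23.0 g; cream cheese: 0.3 kg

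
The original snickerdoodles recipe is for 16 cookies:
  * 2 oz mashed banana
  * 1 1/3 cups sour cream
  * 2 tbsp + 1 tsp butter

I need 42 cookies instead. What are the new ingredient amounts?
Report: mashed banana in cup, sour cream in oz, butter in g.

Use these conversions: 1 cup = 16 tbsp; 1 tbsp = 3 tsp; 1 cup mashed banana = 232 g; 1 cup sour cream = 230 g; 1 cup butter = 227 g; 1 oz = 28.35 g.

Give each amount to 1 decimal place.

Scaling factor: 42/16 = 21/8 = 2.625.
mashed banana: 2 oz × 21/8 × 28.35 g/oz ÷ 232 g/cup ≈ 0.6 cup
sour cream: 4/3 cup × 21/8 × 230 g/cup ÷ 28.35 g/oz ≈ 28.4 oz
butter: (2 tbsp + 1 tsp = 7/3 tbsp) × 21/8 ÷ 16 tbsp/cup × 227 g/cup ≈ 86.9 g

mashed banana: 0.6 cup; sour cream: 28.4 oz; butter: 86.9 g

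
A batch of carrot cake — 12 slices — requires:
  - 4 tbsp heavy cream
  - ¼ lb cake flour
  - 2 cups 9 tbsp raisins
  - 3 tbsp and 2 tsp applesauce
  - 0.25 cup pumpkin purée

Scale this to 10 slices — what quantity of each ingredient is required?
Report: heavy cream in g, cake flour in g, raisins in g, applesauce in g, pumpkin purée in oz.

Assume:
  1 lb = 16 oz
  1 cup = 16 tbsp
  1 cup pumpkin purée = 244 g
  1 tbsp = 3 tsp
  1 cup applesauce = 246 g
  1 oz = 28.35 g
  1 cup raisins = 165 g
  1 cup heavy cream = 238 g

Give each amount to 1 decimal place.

Scaling factor: 10/12 = 5/6.
heavy cream: 4 tbsp × 5/6 ÷ 16 tbsp/cup × 238 g/cup ≈ 49.6 g
cake flour: 0.25 lb × 5/6 × 16 oz/lb × 28.35 g/oz = 94.5 g
raisins: (2 cup + 9 tbsp = 2.5625 cup) × 5/6 × 165 g/cup ≈ 352.3 g
applesauce: (3 tbsp + 2 tsp = 11/3 tbsp) × 5/6 ÷ 16 tbsp/cup × 246 g/cup ≈ 47.0 g
pumpkin purée: 0.25 cup × 5/6 × 244 g/cup ÷ 28.35 g/oz ≈ 1.8 oz

heavy cream: 49.6 g; cake flour: 94.5 g; raisins: 352.3 g; applesauce: 47.0 g; pumpkin purée: 1.8 oz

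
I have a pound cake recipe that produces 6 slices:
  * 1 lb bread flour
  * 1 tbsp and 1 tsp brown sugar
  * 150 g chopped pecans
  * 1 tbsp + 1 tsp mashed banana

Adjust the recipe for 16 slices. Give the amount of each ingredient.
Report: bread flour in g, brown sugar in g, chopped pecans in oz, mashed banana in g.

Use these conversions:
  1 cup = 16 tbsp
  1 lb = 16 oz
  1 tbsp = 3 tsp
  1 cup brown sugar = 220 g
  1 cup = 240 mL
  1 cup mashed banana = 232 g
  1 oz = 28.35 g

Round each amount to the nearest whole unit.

Scaling factor: 16/6 = 8/3.
bread flour: 1 lb × 8/3 × 16 oz/lb × 28.35 g/oz ≈ 1210 g
brown sugar: (1 tbsp + 1 tsp = 4/3 tbsp) × 8/3 ÷ 16 tbsp/cup × 220 g/cup ≈ 49 g
chopped pecans: 150 g × 8/3 ÷ 28.35 g/oz ≈ 14 oz
mashed banana: (1 tbsp + 1 tsp = 4/3 tbsp) × 8/3 ÷ 16 tbsp/cup × 232 g/cup ≈ 52 g

bread flour: 1210 g; brown sugar: 49 g; chopped pecans: 14 oz; mashed banana: 52 g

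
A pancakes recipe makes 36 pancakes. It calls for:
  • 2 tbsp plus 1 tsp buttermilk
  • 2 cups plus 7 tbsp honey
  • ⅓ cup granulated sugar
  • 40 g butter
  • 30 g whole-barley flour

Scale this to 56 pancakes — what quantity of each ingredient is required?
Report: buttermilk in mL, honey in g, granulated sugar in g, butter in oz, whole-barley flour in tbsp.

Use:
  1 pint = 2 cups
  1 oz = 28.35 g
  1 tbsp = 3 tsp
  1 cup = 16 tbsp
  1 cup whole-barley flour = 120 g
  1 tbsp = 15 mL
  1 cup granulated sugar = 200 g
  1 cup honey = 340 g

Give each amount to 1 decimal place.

buttermilk: 54.4 mL; honey: 1289.2 g; granulated sugar: 103.7 g; butter: 2.2 oz; whole-barley flour: 6.2 tbsp

Scaling factor: 56/36 = 14/9.
buttermilk: (2 tbsp + 1 tsp = 7/3 tbsp) × 14/9 × 15 mL/tbsp ≈ 54.4 mL
honey: (2 cup + 7 tbsp = 2.4375 cup) × 14/9 × 340 g/cup ≈ 1289.2 g
granulated sugar: 1/3 cup × 14/9 × 200 g/cup ≈ 103.7 g
butter: 40 g × 14/9 ÷ 28.35 g/oz ≈ 2.2 oz
whole-barley flour: 30 g × 14/9 ÷ 120 g/cup × 16 tbsp/cup ≈ 6.2 tbsp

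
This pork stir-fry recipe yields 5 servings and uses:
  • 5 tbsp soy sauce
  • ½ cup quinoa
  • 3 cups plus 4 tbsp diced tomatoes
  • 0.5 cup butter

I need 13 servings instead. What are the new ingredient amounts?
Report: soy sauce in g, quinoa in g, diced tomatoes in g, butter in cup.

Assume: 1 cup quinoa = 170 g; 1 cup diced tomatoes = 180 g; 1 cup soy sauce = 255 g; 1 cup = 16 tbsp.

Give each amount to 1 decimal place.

soy sauce: 207.2 g; quinoa: 221.0 g; diced tomatoes: 1521.0 g; butter: 1.3 cup

Scaling factor: 13/5 = 2.6.
soy sauce: 5 tbsp × 13/5 ÷ 16 tbsp/cup × 255 g/cup ≈ 207.2 g
quinoa: 0.5 cup × 13/5 × 170 g/cup = 221.0 g
diced tomatoes: (3 cup + 4 tbsp = 3.25 cup) × 13/5 × 180 g/cup = 1521.0 g
butter: 0.5 cup × 13/5 = 1.3 cup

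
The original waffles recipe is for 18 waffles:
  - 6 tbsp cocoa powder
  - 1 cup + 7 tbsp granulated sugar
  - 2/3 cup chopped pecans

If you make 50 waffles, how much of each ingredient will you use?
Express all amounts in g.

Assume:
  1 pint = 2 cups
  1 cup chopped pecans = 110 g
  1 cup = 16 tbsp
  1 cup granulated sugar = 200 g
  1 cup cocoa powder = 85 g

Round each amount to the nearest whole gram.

Scaling factor: 50/18 = 25/9.
cocoa powder: 6 tbsp × 25/9 ÷ 16 tbsp/cup × 85 g/cup ≈ 89 g
granulated sugar: (1 cup + 7 tbsp = 1.4375 cup) × 25/9 × 200 g/cup ≈ 799 g
chopped pecans: 2/3 cup × 25/9 × 110 g/cup ≈ 204 g

cocoa powder: 89 g; granulated sugar: 799 g; chopped pecans: 204 g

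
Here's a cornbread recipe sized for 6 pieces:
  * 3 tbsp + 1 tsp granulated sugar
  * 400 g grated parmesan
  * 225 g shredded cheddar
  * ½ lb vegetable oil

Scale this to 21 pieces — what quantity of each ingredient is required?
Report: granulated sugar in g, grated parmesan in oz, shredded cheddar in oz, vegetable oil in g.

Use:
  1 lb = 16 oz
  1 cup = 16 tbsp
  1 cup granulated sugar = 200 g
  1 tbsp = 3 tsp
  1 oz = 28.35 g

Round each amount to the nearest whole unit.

granulated sugar: 146 g; grated parmesan: 49 oz; shredded cheddar: 28 oz; vegetable oil: 794 g

Scaling factor: 21/6 = 7/2 = 3.5.
granulated sugar: (3 tbsp + 1 tsp = 10/3 tbsp) × 7/2 ÷ 16 tbsp/cup × 200 g/cup ≈ 146 g
grated parmesan: 400 g × 7/2 ÷ 28.35 g/oz ≈ 49 oz
shredded cheddar: 225 g × 7/2 ÷ 28.35 g/oz ≈ 28 oz
vegetable oil: 0.5 lb × 7/2 × 16 oz/lb × 28.35 g/oz ≈ 794 g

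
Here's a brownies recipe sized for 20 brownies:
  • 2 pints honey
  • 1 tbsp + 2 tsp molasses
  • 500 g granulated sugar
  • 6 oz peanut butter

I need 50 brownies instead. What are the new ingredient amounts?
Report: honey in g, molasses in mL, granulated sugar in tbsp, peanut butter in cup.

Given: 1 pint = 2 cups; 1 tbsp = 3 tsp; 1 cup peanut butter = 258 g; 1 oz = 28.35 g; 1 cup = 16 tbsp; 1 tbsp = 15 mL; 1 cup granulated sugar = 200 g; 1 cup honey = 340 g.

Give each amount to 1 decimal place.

honey: 3400.0 g; molasses: 62.5 mL; granulated sugar: 100.0 tbsp; peanut butter: 1.6 cup

Scaling factor: 50/20 = 5/2 = 2.5.
honey: 2 pint × 5/2 × 2 cup/pint × 340 g/cup = 3400.0 g
molasses: (1 tbsp + 2 tsp = 5/3 tbsp) × 5/2 × 15 mL/tbsp = 62.5 mL
granulated sugar: 500 g × 5/2 ÷ 200 g/cup × 16 tbsp/cup = 100.0 tbsp
peanut butter: 6 oz × 5/2 × 28.35 g/oz ÷ 258 g/cup ≈ 1.6 cup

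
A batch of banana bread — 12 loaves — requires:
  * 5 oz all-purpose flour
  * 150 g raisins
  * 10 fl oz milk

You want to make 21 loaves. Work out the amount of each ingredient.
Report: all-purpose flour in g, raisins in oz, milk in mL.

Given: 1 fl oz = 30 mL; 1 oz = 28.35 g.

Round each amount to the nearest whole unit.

Scaling factor: 21/12 = 7/4 = 1.75.
all-purpose flour: 5 oz × 7/4 × 28.35 g/oz ≈ 248 g
raisins: 150 g × 7/4 ÷ 28.35 g/oz ≈ 9 oz
milk: 10 fl oz × 7/4 × 30 mL/fl oz = 525 mL

all-purpose flour: 248 g; raisins: 9 oz; milk: 525 mL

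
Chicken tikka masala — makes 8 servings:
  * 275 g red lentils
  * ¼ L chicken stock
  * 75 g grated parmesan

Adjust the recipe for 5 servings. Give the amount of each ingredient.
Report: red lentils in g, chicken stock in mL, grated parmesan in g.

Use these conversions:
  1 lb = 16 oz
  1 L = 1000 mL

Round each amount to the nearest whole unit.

red lentils: 172 g; chicken stock: 156 mL; grated parmesan: 47 g

Scaling factor: 5/8 = 0.625.
red lentils: 275 g × 5/8 ≈ 172 g
chicken stock: 0.25 L × 5/8 × 1000 mL/L ≈ 156 mL
grated parmesan: 75 g × 5/8 ≈ 47 g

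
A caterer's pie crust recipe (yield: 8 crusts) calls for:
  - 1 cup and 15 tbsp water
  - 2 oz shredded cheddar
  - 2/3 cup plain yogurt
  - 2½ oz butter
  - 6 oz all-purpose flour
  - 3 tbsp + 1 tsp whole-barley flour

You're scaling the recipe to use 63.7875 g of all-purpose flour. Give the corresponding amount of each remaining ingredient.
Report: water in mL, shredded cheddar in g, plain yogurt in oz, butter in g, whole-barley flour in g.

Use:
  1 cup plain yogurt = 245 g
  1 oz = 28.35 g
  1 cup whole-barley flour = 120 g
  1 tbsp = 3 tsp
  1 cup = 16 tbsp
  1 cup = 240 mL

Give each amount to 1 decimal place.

water: 174.4 mL; shredded cheddar: 21.3 g; plain yogurt: 2.2 oz; butter: 26.6 g; whole-barley flour: 9.4 g

The original recipe has 170.1 g of all-purpose flour, so the scaling factor is 63.7875 ÷ 170.1 = 3/8 = 0.375.
water: (1 cup + 15 tbsp = 1.9375 cup) × 3/8 × 240 mL/cup ≈ 174.4 mL
shredded cheddar: 2 oz × 3/8 × 28.35 g/oz ≈ 21.3 g
plain yogurt: 2/3 cup × 3/8 × 245 g/cup ÷ 28.35 g/oz ≈ 2.2 oz
butter: 2.5 oz × 3/8 × 28.35 g/oz ≈ 26.6 g
whole-barley flour: (3 tbsp + 1 tsp = 10/3 tbsp) × 3/8 ÷ 16 tbsp/cup × 120 g/cup ≈ 9.4 g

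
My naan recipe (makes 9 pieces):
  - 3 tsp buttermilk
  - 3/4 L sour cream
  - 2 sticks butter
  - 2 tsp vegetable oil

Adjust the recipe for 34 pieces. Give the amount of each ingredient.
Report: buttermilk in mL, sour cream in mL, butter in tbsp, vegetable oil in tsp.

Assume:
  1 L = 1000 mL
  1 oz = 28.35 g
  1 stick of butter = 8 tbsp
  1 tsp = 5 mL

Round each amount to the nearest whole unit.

buttermilk: 57 mL; sour cream: 2833 mL; butter: 60 tbsp; vegetable oil: 8 tsp

Scaling factor: 34/9.
buttermilk: 3 tsp × 34/9 × 5 mL/tsp ≈ 57 mL
sour cream: 0.75 L × 34/9 × 1000 mL/L ≈ 2833 mL
butter: 2 stick × 34/9 × 8 tbsp/stick ≈ 60 tbsp
vegetable oil: 2 tsp × 34/9 ≈ 8 tsp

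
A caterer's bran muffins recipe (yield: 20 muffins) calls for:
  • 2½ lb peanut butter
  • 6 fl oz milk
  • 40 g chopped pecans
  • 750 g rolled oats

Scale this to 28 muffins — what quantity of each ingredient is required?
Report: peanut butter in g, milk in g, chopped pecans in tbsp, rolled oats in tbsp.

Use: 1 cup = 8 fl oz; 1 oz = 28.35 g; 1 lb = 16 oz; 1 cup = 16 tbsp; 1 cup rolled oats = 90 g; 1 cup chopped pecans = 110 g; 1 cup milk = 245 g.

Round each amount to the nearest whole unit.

peanut butter: 1588 g; milk: 257 g; chopped pecans: 8 tbsp; rolled oats: 187 tbsp

Scaling factor: 28/20 = 7/5 = 1.4.
peanut butter: 2.5 lb × 7/5 × 16 oz/lb × 28.35 g/oz ≈ 1588 g
milk: 6 fl oz × 7/5 ÷ 8 fl oz/cup × 245 g/cup ≈ 257 g
chopped pecans: 40 g × 7/5 ÷ 110 g/cup × 16 tbsp/cup ≈ 8 tbsp
rolled oats: 750 g × 7/5 ÷ 90 g/cup × 16 tbsp/cup ≈ 187 tbsp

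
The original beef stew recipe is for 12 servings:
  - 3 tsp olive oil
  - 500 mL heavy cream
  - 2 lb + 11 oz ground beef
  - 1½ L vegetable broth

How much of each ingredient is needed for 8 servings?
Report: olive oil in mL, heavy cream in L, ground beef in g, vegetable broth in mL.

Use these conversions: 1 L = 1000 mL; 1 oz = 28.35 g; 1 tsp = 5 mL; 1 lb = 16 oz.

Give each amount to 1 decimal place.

Scaling factor: 8/12 = 2/3.
olive oil: 3 tsp × 2/3 × 5 mL/tsp = 10.0 mL
heavy cream: 500 mL × 2/3 ÷ 1000 mL/L ≈ 0.3 L
ground beef: (2 lb + 11 oz = 2.6875 lb) × 2/3 × 16 oz/lb × 28.35 g/oz = 812.7 g
vegetable broth: 1.5 L × 2/3 × 1000 mL/L = 1000.0 mL

olive oil: 10.0 mL; heavy cream: 0.3 L; ground beef: 812.7 g; vegetable broth: 1000.0 mL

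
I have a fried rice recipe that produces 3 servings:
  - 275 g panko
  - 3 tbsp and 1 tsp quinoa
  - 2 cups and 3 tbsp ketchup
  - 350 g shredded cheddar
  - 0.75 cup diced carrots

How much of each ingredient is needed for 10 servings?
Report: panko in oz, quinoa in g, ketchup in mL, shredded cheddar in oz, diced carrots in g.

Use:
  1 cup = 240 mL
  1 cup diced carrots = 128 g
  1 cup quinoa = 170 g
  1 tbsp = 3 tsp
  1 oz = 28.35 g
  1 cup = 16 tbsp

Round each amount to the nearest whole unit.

Scaling factor: 10/3.
panko: 275 g × 10/3 ÷ 28.35 g/oz ≈ 32 oz
quinoa: (3 tbsp + 1 tsp = 10/3 tbsp) × 10/3 ÷ 16 tbsp/cup × 170 g/cup ≈ 118 g
ketchup: (2 cup + 3 tbsp = 2.1875 cup) × 10/3 × 240 mL/cup = 1750 mL
shredded cheddar: 350 g × 10/3 ÷ 28.35 g/oz ≈ 41 oz
diced carrots: 0.75 cup × 10/3 × 128 g/cup = 320 g

panko: 32 oz; quinoa: 118 g; ketchup: 1750 mL; shredded cheddar: 41 oz; diced carrots: 320 g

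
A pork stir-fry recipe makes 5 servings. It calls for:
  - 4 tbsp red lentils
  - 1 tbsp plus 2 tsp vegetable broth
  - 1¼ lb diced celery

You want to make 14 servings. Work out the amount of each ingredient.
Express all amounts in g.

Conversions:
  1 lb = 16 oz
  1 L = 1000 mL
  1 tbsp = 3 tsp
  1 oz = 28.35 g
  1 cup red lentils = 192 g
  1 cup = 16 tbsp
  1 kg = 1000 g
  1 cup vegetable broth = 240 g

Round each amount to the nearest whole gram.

Scaling factor: 14/5 = 2.8.
red lentils: 4 tbsp × 14/5 ÷ 16 tbsp/cup × 192 g/cup ≈ 134 g
vegetable broth: (1 tbsp + 2 tsp = 5/3 tbsp) × 14/5 ÷ 16 tbsp/cup × 240 g/cup = 70 g
diced celery: 1.25 lb × 14/5 × 16 oz/lb × 28.35 g/oz ≈ 1588 g

red lentils: 134 g; vegetable broth: 70 g; diced celery: 1588 g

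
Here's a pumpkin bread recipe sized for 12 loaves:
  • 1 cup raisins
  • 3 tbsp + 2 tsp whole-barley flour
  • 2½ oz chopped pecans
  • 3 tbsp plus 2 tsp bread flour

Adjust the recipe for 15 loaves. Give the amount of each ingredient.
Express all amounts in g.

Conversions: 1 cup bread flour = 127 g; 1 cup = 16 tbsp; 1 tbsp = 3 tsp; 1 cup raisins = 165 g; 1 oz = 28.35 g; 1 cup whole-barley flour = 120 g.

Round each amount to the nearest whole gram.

raisins: 206 g; whole-barley flour: 34 g; chopped pecans: 89 g; bread flour: 36 g

Scaling factor: 15/12 = 5/4 = 1.25.
raisins: 1 cup × 5/4 × 165 g/cup ≈ 206 g
whole-barley flour: (3 tbsp + 2 tsp = 11/3 tbsp) × 5/4 ÷ 16 tbsp/cup × 120 g/cup ≈ 34 g
chopped pecans: 2.5 oz × 5/4 × 28.35 g/oz ≈ 89 g
bread flour: (3 tbsp + 2 tsp = 11/3 tbsp) × 5/4 ÷ 16 tbsp/cup × 127 g/cup ≈ 36 g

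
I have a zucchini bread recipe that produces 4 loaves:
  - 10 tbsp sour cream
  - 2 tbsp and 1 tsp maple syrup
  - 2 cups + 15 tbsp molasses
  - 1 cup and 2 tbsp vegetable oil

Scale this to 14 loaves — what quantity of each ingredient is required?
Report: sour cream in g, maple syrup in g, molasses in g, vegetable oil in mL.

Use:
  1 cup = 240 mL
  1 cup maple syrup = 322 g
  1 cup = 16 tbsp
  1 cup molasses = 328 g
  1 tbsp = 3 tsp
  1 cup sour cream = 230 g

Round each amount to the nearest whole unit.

Scaling factor: 14/4 = 7/2 = 3.5.
sour cream: 10 tbsp × 7/2 ÷ 16 tbsp/cup × 230 g/cup ≈ 503 g
maple syrup: (2 tbsp + 1 tsp = 7/3 tbsp) × 7/2 ÷ 16 tbsp/cup × 322 g/cup ≈ 164 g
molasses: (2 cup + 15 tbsp = 2.9375 cup) × 7/2 × 328 g/cup ≈ 3372 g
vegetable oil: (1 cup + 2 tbsp = 1.125 cup) × 7/2 × 240 mL/cup = 945 mL

sour cream: 503 g; maple syrup: 164 g; molasses: 3372 g; vegetable oil: 945 mL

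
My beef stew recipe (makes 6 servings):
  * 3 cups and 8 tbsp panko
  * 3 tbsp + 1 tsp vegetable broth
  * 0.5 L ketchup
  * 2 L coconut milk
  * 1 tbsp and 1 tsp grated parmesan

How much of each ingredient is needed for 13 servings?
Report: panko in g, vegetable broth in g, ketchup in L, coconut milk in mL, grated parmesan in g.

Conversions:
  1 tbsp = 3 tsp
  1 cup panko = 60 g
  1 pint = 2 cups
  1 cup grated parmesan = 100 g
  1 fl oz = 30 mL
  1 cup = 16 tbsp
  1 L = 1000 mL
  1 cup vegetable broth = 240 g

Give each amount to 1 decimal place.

panko: 455.0 g; vegetable broth: 108.3 g; ketchup: 1.1 L; coconut milk: 4333.3 mL; grated parmesan: 18.1 g

Scaling factor: 13/6.
panko: (3 cup + 8 tbsp = 3.5 cup) × 13/6 × 60 g/cup = 455.0 g
vegetable broth: (3 tbsp + 1 tsp = 10/3 tbsp) × 13/6 ÷ 16 tbsp/cup × 240 g/cup ≈ 108.3 g
ketchup: 0.5 L × 13/6 ≈ 1.1 L
coconut milk: 2 L × 13/6 × 1000 mL/L ≈ 4333.3 mL
grated parmesan: (1 tbsp + 1 tsp = 4/3 tbsp) × 13/6 ÷ 16 tbsp/cup × 100 g/cup ≈ 18.1 g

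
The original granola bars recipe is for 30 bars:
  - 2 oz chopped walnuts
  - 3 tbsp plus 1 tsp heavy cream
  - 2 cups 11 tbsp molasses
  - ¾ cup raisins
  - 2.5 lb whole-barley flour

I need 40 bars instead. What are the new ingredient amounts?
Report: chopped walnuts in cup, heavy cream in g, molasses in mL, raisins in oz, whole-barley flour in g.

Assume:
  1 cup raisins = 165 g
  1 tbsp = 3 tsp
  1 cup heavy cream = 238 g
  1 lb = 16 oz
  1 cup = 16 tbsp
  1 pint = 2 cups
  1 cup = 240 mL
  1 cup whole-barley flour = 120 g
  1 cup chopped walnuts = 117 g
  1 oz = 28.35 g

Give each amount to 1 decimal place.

chopped walnuts: 0.6 cup; heavy cream: 66.1 g; molasses: 860.0 mL; raisins: 5.8 oz; whole-barley flour: 1512.0 g

Scaling factor: 40/30 = 4/3.
chopped walnuts: 2 oz × 4/3 × 28.35 g/oz ÷ 117 g/cup ≈ 0.6 cup
heavy cream: (3 tbsp + 1 tsp = 10/3 tbsp) × 4/3 ÷ 16 tbsp/cup × 238 g/cup ≈ 66.1 g
molasses: (2 cup + 11 tbsp = 2.6875 cup) × 4/3 × 240 mL/cup = 860.0 mL
raisins: 0.75 cup × 4/3 × 165 g/cup ÷ 28.35 g/oz ≈ 5.8 oz
whole-barley flour: 2.5 lb × 4/3 × 16 oz/lb × 28.35 g/oz = 1512.0 g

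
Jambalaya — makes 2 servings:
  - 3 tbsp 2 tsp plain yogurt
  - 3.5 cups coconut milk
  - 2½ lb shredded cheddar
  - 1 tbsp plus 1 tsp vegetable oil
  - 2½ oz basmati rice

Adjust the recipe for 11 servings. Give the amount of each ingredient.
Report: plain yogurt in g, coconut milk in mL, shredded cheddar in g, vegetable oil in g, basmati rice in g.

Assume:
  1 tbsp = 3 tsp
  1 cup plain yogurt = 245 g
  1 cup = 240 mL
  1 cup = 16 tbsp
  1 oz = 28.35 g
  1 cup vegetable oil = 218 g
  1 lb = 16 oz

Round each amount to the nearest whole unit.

plain yogurt: 309 g; coconut milk: 4620 mL; shredded cheddar: 6237 g; vegetable oil: 100 g; basmati rice: 390 g

Scaling factor: 11/2 = 5.5.
plain yogurt: (3 tbsp + 2 tsp = 11/3 tbsp) × 11/2 ÷ 16 tbsp/cup × 245 g/cup ≈ 309 g
coconut milk: 3.5 cup × 11/2 × 240 mL/cup = 4620 mL
shredded cheddar: 2.5 lb × 11/2 × 16 oz/lb × 28.35 g/oz = 6237 g
vegetable oil: (1 tbsp + 1 tsp = 4/3 tbsp) × 11/2 ÷ 16 tbsp/cup × 218 g/cup ≈ 100 g
basmati rice: 2.5 oz × 11/2 × 28.35 g/oz ≈ 390 g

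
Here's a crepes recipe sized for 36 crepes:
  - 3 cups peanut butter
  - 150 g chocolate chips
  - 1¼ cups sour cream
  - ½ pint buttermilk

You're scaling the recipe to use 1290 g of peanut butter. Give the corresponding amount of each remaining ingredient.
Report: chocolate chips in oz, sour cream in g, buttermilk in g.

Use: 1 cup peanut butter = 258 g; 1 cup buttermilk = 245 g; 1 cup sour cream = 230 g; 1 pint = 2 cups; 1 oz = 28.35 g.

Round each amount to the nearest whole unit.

chocolate chips: 9 oz; sour cream: 479 g; buttermilk: 408 g

The original recipe has 774 g of peanut butter, so the scaling factor is 1290 ÷ 774 = 5/3.
chocolate chips: 150 g × 5/3 ÷ 28.35 g/oz ≈ 9 oz
sour cream: 1.25 cup × 5/3 × 230 g/cup ≈ 479 g
buttermilk: 0.5 pint × 5/3 × 2 cup/pint × 245 g/cup ≈ 408 g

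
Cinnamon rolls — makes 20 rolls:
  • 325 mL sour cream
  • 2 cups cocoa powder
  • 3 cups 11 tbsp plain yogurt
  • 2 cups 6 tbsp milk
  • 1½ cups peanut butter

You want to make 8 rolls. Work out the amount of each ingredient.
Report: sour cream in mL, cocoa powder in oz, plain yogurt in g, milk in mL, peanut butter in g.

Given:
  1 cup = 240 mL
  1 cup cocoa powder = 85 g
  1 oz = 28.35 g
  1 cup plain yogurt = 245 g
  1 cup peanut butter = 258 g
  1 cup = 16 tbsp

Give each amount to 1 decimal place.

Scaling factor: 8/20 = 2/5 = 0.4.
sour cream: 325 mL × 2/5 = 130.0 mL
cocoa powder: 2 cup × 2/5 × 85 g/cup ÷ 28.35 g/oz ≈ 2.4 oz
plain yogurt: (3 cup + 11 tbsp = 3.6875 cup) × 2/5 × 245 g/cup ≈ 361.4 g
milk: (2 cup + 6 tbsp = 2.375 cup) × 2/5 × 240 mL/cup = 228.0 mL
peanut butter: 1.5 cup × 2/5 × 258 g/cup = 154.8 g

sour cream: 130.0 mL; cocoa powder: 2.4 oz; plain yogurt: 361.4 g; milk: 228.0 mL; peanut butter: 154.8 g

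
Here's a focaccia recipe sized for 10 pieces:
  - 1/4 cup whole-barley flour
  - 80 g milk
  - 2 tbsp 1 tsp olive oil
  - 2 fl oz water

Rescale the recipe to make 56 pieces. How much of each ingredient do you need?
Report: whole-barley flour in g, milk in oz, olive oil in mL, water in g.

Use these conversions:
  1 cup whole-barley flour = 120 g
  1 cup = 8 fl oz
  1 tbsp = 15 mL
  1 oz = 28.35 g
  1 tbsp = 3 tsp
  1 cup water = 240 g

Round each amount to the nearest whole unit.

whole-barley flour: 168 g; milk: 16 oz; olive oil: 196 mL; water: 336 g

Scaling factor: 56/10 = 28/5 = 5.6.
whole-barley flour: 0.25 cup × 28/5 × 120 g/cup = 168 g
milk: 80 g × 28/5 ÷ 28.35 g/oz ≈ 16 oz
olive oil: (2 tbsp + 1 tsp = 7/3 tbsp) × 28/5 × 15 mL/tbsp = 196 mL
water: 2 fl oz × 28/5 ÷ 8 fl oz/cup × 240 g/cup = 336 g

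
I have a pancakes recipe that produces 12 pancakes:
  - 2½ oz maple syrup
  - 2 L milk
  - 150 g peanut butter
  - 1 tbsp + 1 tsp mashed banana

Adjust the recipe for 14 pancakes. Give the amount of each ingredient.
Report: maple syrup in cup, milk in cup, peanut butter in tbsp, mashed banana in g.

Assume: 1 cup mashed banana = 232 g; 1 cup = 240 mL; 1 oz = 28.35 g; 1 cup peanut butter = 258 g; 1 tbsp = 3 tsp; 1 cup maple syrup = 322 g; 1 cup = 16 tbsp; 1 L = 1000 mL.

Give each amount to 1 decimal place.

maple syrup: 0.3 cup; milk: 9.7 cup; peanut butter: 10.9 tbsp; mashed banana: 22.6 g

Scaling factor: 14/12 = 7/6.
maple syrup: 2.5 oz × 7/6 × 28.35 g/oz ÷ 322 g/cup ≈ 0.3 cup
milk: 2 L × 7/6 × 1000 mL/L ÷ 240 mL/cup ≈ 9.7 cup
peanut butter: 150 g × 7/6 ÷ 258 g/cup × 16 tbsp/cup ≈ 10.9 tbsp
mashed banana: (1 tbsp + 1 tsp = 4/3 tbsp) × 7/6 ÷ 16 tbsp/cup × 232 g/cup ≈ 22.6 g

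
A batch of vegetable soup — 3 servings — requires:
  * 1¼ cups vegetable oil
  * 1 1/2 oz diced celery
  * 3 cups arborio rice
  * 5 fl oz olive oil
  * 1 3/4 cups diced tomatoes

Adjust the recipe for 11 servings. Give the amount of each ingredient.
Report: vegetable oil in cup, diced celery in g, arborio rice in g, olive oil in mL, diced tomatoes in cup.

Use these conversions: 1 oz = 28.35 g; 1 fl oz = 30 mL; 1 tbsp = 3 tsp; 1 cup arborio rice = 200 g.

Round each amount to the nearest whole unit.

Scaling factor: 11/3.
vegetable oil: 1.25 cup × 11/3 ≈ 5 cup
diced celery: 1.5 oz × 11/3 × 28.35 g/oz ≈ 156 g
arborio rice: 3 cup × 11/3 × 200 g/cup = 2200 g
olive oil: 5 fl oz × 11/3 × 30 mL/fl oz = 550 mL
diced tomatoes: 1.75 cup × 11/3 ≈ 6 cup

vegetable oil: 5 cup; diced celery: 156 g; arborio rice: 2200 g; olive oil: 550 mL; diced tomatoes: 6 cup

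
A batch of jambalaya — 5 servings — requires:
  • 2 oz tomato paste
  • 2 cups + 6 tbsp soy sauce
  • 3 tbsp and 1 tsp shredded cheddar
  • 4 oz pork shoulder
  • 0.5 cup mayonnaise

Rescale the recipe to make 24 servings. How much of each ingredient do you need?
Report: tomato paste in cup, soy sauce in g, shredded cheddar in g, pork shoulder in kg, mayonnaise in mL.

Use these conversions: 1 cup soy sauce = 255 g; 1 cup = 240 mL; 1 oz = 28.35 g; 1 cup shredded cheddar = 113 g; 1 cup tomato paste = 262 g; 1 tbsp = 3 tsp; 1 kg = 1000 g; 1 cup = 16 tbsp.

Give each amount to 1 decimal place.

tomato paste: 1.0 cup; soy sauce: 2907.0 g; shredded cheddar: 113.0 g; pork shoulder: 0.5 kg; mayonnaise: 576.0 mL

Scaling factor: 24/5 = 4.8.
tomato paste: 2 oz × 24/5 × 28.35 g/oz ÷ 262 g/cup ≈ 1.0 cup
soy sauce: (2 cup + 6 tbsp = 2.375 cup) × 24/5 × 255 g/cup = 2907.0 g
shredded cheddar: (3 tbsp + 1 tsp = 10/3 tbsp) × 24/5 ÷ 16 tbsp/cup × 113 g/cup = 113.0 g
pork shoulder: 4 oz × 24/5 × 28.35 g/oz ÷ 1000 g/kg ≈ 0.5 kg
mayonnaise: 0.5 cup × 24/5 × 240 mL/cup = 576.0 mL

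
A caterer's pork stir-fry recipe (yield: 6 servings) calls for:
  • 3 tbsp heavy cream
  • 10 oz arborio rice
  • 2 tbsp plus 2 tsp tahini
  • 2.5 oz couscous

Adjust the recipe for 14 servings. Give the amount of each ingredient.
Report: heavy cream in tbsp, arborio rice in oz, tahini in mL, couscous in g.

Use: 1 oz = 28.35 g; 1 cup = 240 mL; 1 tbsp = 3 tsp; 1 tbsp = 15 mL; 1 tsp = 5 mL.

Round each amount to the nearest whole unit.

Scaling factor: 14/6 = 7/3.
heavy cream: 3 tbsp × 7/3 = 7 tbsp
arborio rice: 10 oz × 7/3 ≈ 23 oz
tahini: (2 tbsp + 2 tsp = 8/3 tbsp) × 7/3 × 15 mL/tbsp ≈ 93 mL
couscous: 2.5 oz × 7/3 × 28.35 g/oz ≈ 165 g

heavy cream: 7 tbsp; arborio rice: 23 oz; tahini: 93 mL; couscous: 165 g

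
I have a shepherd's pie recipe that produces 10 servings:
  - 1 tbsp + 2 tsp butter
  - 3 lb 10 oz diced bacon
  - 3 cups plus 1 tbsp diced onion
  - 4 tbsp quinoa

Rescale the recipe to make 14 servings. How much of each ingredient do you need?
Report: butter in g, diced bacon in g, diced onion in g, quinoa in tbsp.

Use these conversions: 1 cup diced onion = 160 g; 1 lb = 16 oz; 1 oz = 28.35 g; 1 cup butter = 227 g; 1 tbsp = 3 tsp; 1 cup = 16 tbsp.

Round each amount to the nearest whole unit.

butter: 33 g; diced bacon: 2302 g; diced onion: 686 g; quinoa: 6 tbsp

Scaling factor: 14/10 = 7/5 = 1.4.
butter: (1 tbsp + 2 tsp = 5/3 tbsp) × 7/5 ÷ 16 tbsp/cup × 227 g/cup ≈ 33 g
diced bacon: (3 lb + 10 oz = 3.625 lb) × 7/5 × 16 oz/lb × 28.35 g/oz ≈ 2302 g
diced onion: (3 cup + 1 tbsp = 3.0625 cup) × 7/5 × 160 g/cup = 686 g
quinoa: 4 tbsp × 7/5 ≈ 6 tbsp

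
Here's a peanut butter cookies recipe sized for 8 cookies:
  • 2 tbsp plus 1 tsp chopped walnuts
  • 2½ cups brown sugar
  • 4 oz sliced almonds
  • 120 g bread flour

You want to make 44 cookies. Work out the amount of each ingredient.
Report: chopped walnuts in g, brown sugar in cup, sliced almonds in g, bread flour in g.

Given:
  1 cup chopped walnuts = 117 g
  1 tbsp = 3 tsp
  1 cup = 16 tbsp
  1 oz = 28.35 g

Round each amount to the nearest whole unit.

Scaling factor: 44/8 = 11/2 = 5.5.
chopped walnuts: (2 tbsp + 1 tsp = 7/3 tbsp) × 11/2 ÷ 16 tbsp/cup × 117 g/cup ≈ 94 g
brown sugar: 2.5 cup × 11/2 ≈ 14 cup
sliced almonds: 4 oz × 11/2 × 28.35 g/oz ≈ 624 g
bread flour: 120 g × 11/2 = 660 g

chopped walnuts: 94 g; brown sugar: 14 cup; sliced almonds: 624 g; bread flour: 660 g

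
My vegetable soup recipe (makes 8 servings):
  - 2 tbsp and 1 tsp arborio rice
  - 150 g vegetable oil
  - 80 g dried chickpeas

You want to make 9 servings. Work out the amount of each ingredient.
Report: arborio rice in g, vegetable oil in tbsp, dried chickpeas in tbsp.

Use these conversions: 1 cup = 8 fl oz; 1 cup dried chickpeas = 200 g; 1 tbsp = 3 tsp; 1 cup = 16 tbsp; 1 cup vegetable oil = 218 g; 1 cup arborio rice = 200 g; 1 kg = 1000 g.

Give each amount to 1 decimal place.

arborio rice: 32.8 g; vegetable oil: 12.4 tbsp; dried chickpeas: 7.2 tbsp

Scaling factor: 9/8 = 1.125.
arborio rice: (2 tbsp + 1 tsp = 7/3 tbsp) × 9/8 ÷ 16 tbsp/cup × 200 g/cup ≈ 32.8 g
vegetable oil: 150 g × 9/8 ÷ 218 g/cup × 16 tbsp/cup ≈ 12.4 tbsp
dried chickpeas: 80 g × 9/8 ÷ 200 g/cup × 16 tbsp/cup = 7.2 tbsp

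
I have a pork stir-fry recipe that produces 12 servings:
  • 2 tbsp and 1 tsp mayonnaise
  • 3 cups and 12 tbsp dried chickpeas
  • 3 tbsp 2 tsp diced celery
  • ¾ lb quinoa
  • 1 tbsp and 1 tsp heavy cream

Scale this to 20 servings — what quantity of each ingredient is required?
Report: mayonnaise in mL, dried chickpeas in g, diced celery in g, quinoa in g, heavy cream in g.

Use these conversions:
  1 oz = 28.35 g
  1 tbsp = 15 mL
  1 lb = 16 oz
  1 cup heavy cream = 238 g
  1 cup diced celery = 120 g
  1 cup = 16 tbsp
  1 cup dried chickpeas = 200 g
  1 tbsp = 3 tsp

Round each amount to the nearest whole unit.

mayonnaise: 58 mL; dried chickpeas: 1250 g; diced celery: 46 g; quinoa: 567 g; heavy cream: 33 g

Scaling factor: 20/12 = 5/3.
mayonnaise: (2 tbsp + 1 tsp = 7/3 tbsp) × 5/3 × 15 mL/tbsp ≈ 58 mL
dried chickpeas: (3 cup + 12 tbsp = 3.75 cup) × 5/3 × 200 g/cup = 1250 g
diced celery: (3 tbsp + 2 tsp = 11/3 tbsp) × 5/3 ÷ 16 tbsp/cup × 120 g/cup ≈ 46 g
quinoa: 0.75 lb × 5/3 × 16 oz/lb × 28.35 g/oz = 567 g
heavy cream: (1 tbsp + 1 tsp = 4/3 tbsp) × 5/3 ÷ 16 tbsp/cup × 238 g/cup ≈ 33 g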